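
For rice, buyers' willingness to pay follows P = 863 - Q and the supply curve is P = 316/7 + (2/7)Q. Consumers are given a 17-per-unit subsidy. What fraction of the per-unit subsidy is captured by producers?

Pre-subsidy: 863 - Q = 316/7 + (2/7)Q gives Q* = 5725/9 and P* = 2042/9.
With the rebate, buyers effectively pay Pb = Ps − 17, where Ps is the price sellers receive.
On the curves, Pb = 863 - Q and Ps = 316/7 + (2/7)Q; the wedge Ps − Pb = 17 gives 316/7 + (2/7)Q − (863 - Q) = 17, so Q' = 1948/3.
Then Pb = 863 − 1·(1948/3) = 641/3 and Ps = 316/7 + (2/7)·(1948/3) = 692/3.
Buyers' price falls by P* − Pb = 2042/9 − 641/3 = 119/9; sellers' price rises by Ps − P* = 692/3 − 2042/9 = 34/9.
So producers capture (34/9)/17 = 2/9 of each unit of subsidy.

Producer share = 2/9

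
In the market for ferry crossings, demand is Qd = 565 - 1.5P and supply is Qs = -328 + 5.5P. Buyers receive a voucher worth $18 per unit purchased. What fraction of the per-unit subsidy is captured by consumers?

Consumer share = 11/14

Pre-subsidy: 565 - 1.5P = -328 + 5.5P gives P* = 893/7, Q* = 5231/14.
With the rebate, buyers effectively pay Pb = Ps − 18, where Ps is the price sellers receive.
Demand in terms of Ps becomes Qd = 565 − 1.5(Ps − 18) = 592 - 1.5Ps. Setting this equal to supply: 592 - 1.5Ps = -328 + 5.5Ps, so Ps = 920/7.
Buyers pay Pb = 920/7 − 18 = 794/7; Q' = -328 + 5.5·(920/7) = 2764/7.
Buyers' price falls by P* − Pb = 893/7 − 794/7 = 99/7; sellers' price rises by Ps − P* = 920/7 − 893/7 = 27/7.
So consumers capture (99/7)/18 = 11/14 of each unit of subsidy.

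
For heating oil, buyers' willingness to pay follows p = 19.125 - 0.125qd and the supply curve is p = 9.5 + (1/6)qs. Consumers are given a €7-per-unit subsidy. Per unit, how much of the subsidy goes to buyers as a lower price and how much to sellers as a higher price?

Buyers gain €3 per unit; sellers gain €4 per unit

Pre-subsidy: 19.125 - 0.125q = 9.5 + (1/6)q gives q* = 33 and p* = 15.
With the rebate, buyers effectively pay pb = ps − 7, where ps is the price sellers receive.
On the curves, pb = 19.125 - 0.125q and ps = 9.5 + (1/6)q; the wedge ps − pb = 7 gives 9.5 + (1/6)q − (19.125 - 0.125q) = 7, so q' = 57.
Then pb = 19.125 − 0.125·57 = 12 and ps = 9.5 + (1/6)·57 = 19.
Buyers' price falls by p* − pb = 15 − 12 = 3; sellers' price rises by ps − p* = 19 − 15 = 4.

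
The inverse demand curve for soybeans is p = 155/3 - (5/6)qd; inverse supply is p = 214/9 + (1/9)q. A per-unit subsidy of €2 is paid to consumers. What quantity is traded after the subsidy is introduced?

q' = 538/17

Pre-subsidy: 155/3 - (5/6)q = 214/9 + (1/9)q gives q* = 502/17 and p* = 460/17.
With the rebate, buyers effectively pay pb = ps − 2, where ps is the price sellers receive.
On the curves, pb = 155/3 - (5/6)q and ps = 214/9 + (1/9)q; the wedge ps − pb = 2 gives 214/9 + (1/9)q − (155/3 - (5/6)q) = 2, so q' = 538/17.
Then pb = 155/3 − (5/6)·(538/17) = 430/17 and ps = 214/9 + (1/9)·(538/17) = 464/17.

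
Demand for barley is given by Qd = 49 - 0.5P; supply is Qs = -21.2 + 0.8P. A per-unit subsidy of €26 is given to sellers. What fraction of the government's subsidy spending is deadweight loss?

Pre-subsidy: 49 - 0.5P = -21.2 + 0.8P gives P* = 54, Q* = 22.
With the subsidy, sellers receive Ps = Pb + 26 for each unit, where Pb is the price buyers pay.
Supply in terms of Pb becomes Qs = -21.2 + 0.8(Pb + 26) = -0.4 + 0.8Pb. Setting this equal to demand: 49 - 0.5Pb = -0.4 + 0.8Pb, so Pb = 38.
Sellers receive Ps = 38 + 26 = 64; Q' = 49 − 0.5·38 = 30.
ΔCS = ½(22 + 30)(54 − 38) = 416; ΔPS = ½(22 + 30)(64 − 54) = 260.
Government spending = 26 × 30 = 780.
DWL = ½ × 26 × (30 − 22) = 104; fraction = 104 / 780 = 2/15.

DWL / government spending = 2/15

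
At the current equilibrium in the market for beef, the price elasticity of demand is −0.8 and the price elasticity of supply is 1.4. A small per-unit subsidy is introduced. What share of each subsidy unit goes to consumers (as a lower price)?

For a small subsidy around the equilibrium, the benefit split depends on the relative slopes, which at a point are proportional to the elasticities.
Buyer share = εs/(εs + |εd|) = 1.4/(1.4 + 0.8) = 7/11; seller share = |εd|/(εs + |εd|) = 4/11.

Consumer share = 7/11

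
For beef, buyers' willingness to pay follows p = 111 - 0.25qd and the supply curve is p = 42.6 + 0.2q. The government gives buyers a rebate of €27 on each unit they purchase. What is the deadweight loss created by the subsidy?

Deadweight loss = €810

Pre-subsidy: 111 - 0.25q = 42.6 + 0.2q gives q* = 152 and p* = 73.
With the rebate, buyers effectively pay pb = ps − 27, where ps is the price sellers receive.
On the curves, pb = 111 - 0.25q and ps = 42.6 + 0.2q; the wedge ps − pb = 27 gives 42.6 + 0.2q − (111 - 0.25q) = 27, so q' = 212.
Then pb = 111 − 0.25·212 = 58 and ps = 42.6 + 0.2·212 = 85.
The subsidy expands output by 212 − 152 = 60 past the efficient level; on those units the gap between marginal cost and willingness to pay runs from 0 up to 27.
DWL = ½ × 27 × 60 = 810.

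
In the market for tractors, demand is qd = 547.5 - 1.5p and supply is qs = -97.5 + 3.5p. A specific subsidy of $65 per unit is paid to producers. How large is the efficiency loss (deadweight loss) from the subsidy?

Pre-subsidy: 547.5 - 1.5p = -97.5 + 3.5p gives p* = 129, q* = 354.
With the subsidy, sellers receive ps = pb + 65 for each unit, where pb is the price buyers pay.
Supply in terms of pb becomes qs = -97.5 + 3.5(pb + 65) = 130 + 3.5pb. Setting this equal to demand: 547.5 - 1.5pb = 130 + 3.5pb, so pb = 83.5.
Sellers receive ps = 83.5 + 65 = 148.5; q' = 547.5 − 1.5·83.5 = 422.25.
The subsidy expands output by 422.25 − 354 = 68.25 past the efficient level; on those units the gap between marginal cost and willingness to pay runs from 0 up to 65.
DWL = ½ × 65 × 68.25 = 2218.125.

Deadweight loss = $2218.125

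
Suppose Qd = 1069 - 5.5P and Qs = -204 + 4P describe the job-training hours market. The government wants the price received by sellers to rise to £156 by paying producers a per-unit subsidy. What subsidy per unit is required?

Required subsidy s = £38 per unit

At a seller price of 156, quantity supplied is -204 + 4·156 = 420.
Buyers absorb 420 only when they pay Pb with 1069 − 5.5·Pb = 420, i.e. Pb = 118.
s = Ps − Pb = 156 − 118 = 38.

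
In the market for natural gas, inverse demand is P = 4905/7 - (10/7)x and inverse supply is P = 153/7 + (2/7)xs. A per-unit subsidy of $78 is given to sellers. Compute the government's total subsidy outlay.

Government cost = $34437

Pre-subsidy: 4905/7 - (10/7)x = 153/7 + (2/7)x gives x* = 396 and P* = 135.
With the subsidy, sellers receive Ps = Pb + 78 for each unit, where Pb is the price buyers pay.
On the curves, Pb = 4905/7 - (10/7)x and Ps = 153/7 + (2/7)x; the wedge Ps − Pb = 78 gives 153/7 + (2/7)x − (4905/7 - (10/7)x) = 78, so x' = 441.5.
Then Pb = 4905/7 − (10/7)·441.5 = 70 and Ps = 153/7 + (2/7)·441.5 = 148.
Government outlay = subsidy × quantity = 78 × 441.5 = 34437.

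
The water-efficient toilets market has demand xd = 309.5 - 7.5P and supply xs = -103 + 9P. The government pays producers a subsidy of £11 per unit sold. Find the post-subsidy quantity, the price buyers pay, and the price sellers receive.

Pre-subsidy: 309.5 - 7.5P = -103 + 9P gives P* = 25, x* = 122.
With the subsidy, sellers receive Ps = Pb + 11 for each unit, where Pb is the price buyers pay.
Supply in terms of Pb becomes xs = -103 + 9(Pb + 11) = -4 + 9Pb. Setting this equal to demand: 309.5 - 7.5Pb = -4 + 9Pb, so Pb = 19.
Sellers receive Ps = 19 + 11 = 30; x' = 309.5 − 7.5·19 = 167.

x' = 167; buyers pay £19; sellers receive £30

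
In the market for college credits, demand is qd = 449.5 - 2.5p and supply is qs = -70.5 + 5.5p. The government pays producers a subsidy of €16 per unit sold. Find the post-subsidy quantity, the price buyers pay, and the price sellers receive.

q' = 314.5; buyers pay €54; sellers receive €70

Pre-subsidy: 449.5 - 2.5p = -70.5 + 5.5p gives p* = 65, q* = 287.
With the subsidy, sellers receive ps = pb + 16 for each unit, where pb is the price buyers pay.
Supply in terms of pb becomes qs = -70.5 + 5.5(pb + 16) = 17.5 + 5.5pb. Setting this equal to demand: 449.5 - 2.5pb = 17.5 + 5.5pb, so pb = 54.
Sellers receive ps = 54 + 16 = 70; q' = 449.5 − 2.5·54 = 314.5.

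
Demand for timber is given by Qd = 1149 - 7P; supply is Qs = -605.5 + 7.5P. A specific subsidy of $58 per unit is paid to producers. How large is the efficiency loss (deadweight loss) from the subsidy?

Deadweight loss = $6090

Pre-subsidy: 1149 - 7P = -605.5 + 7.5P gives P* = 121, Q* = 302.
With the subsidy, sellers receive Ps = Pb + 58 for each unit, where Pb is the price buyers pay.
Supply in terms of Pb becomes Qs = -605.5 + 7.5(Pb + 58) = -170.5 + 7.5Pb. Setting this equal to demand: 1149 - 7Pb = -170.5 + 7.5Pb, so Pb = 91.
Sellers receive Ps = 91 + 58 = 149; Q' = 1149 − 7·91 = 512.
The subsidy expands output by 512 − 302 = 210 past the efficient level; on those units the gap between marginal cost and willingness to pay runs from 0 up to 58.
DWL = ½ × 58 × 210 = 6090.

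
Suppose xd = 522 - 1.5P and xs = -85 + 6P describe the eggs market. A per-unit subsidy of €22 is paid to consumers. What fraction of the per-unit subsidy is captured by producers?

Producer share = 0.2

Pre-subsidy: 522 - 1.5P = -85 + 6P gives P* = 1214/15, x* = 400.6.
With the rebate, buyers effectively pay Pb = Ps − 22, where Ps is the price sellers receive.
Demand in terms of Ps becomes xd = 522 − 1.5(Ps − 22) = 555 - 1.5Ps. Setting this equal to supply: 555 - 1.5Ps = -85 + 6Ps, so Ps = 256/3.
Buyers pay Pb = 256/3 − 22 = 190/3; x' = -85 + 6·(256/3) = 427.
Buyers' price falls by P* − Pb = 1214/15 − 190/3 = 17.6; sellers' price rises by Ps − P* = 256/3 − 1214/15 = 4.4.
So producers capture 4.4/22 = 0.2 of each unit of subsidy.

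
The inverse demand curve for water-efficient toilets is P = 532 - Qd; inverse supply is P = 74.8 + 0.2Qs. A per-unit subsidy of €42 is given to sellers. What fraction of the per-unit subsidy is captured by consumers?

Consumer share = 5/6

Pre-subsidy: 532 - Q = 74.8 + 0.2Q gives Q* = 381 and P* = 151.
With the subsidy, sellers receive Ps = Pb + 42 for each unit, where Pb is the price buyers pay.
On the curves, Pb = 532 - Q and Ps = 74.8 + 0.2Q; the wedge Ps − Pb = 42 gives 74.8 + 0.2Q − (532 - Q) = 42, so Q' = 416.
Then Pb = 532 − 1·416 = 116 and Ps = 74.8 + 0.2·416 = 158.
Buyers' price falls by P* − Pb = 151 − 116 = 35; sellers' price rises by Ps − P* = 158 − 151 = 7.
So consumers capture 35/42 = 5/6 of each unit of subsidy.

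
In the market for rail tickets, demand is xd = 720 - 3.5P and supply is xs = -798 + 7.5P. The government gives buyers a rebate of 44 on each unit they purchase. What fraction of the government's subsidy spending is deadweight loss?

DWL / government spending = 35/228

Pre-subsidy: 720 - 3.5P = -798 + 7.5P gives P* = 138, x* = 237.
With the rebate, buyers effectively pay Pb = Ps − 44, where Ps is the price sellers receive.
Demand in terms of Ps becomes xd = 720 − 3.5(Ps − 44) = 874 - 3.5Ps. Setting this equal to supply: 874 - 3.5Ps = -798 + 7.5Ps, so Ps = 152.
Buyers pay Pb = 152 − 44 = 108; x' = -798 + 7.5·152 = 342.
ΔCS = ½(237 + 342)(138 − 108) = 8685; ΔPS = ½(237 + 342)(152 − 138) = 4053.
Government spending = 44 × 342 = 15048.
DWL = ½ × 44 × (342 − 237) = 2310; fraction = 2310 / 15048 = 35/228.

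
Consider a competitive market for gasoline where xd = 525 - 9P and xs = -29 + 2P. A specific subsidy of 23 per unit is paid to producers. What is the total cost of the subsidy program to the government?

Pre-subsidy: 525 - 9P = -29 + 2P gives P* = 554/11, x* = 789/11.
With the subsidy, sellers receive Ps = Pb + 23 for each unit, where Pb is the price buyers pay.
Supply in terms of Pb becomes xs = -29 + 2(Pb + 23) = 17 + 2Pb. Setting this equal to demand: 525 - 9Pb = 17 + 2Pb, so Pb = 508/11.
Sellers receive Ps = 508/11 + 23 = 761/11; x' = 525 − 9·(508/11) = 1203/11.
Government outlay = subsidy × quantity = 23 × 1203/11 = 27669/11.

Government cost = 27669/11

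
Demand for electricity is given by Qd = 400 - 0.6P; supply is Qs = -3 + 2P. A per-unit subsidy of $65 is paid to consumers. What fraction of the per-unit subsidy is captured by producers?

Producer share = 3/13

Pre-subsidy: 400 - 0.6P = -3 + 2P gives P* = 155, Q* = 307.
With the rebate, buyers effectively pay Pb = Ps − 65, where Ps is the price sellers receive.
Demand in terms of Ps becomes Qd = 400 − 0.6(Ps − 65) = 439 - 0.6Ps. Setting this equal to supply: 439 - 0.6Ps = -3 + 2Ps, so Ps = 170.
Buyers pay Pb = 170 − 65 = 105; Q' = -3 + 2·170 = 337.
Buyers' price falls by P* − Pb = 155 − 105 = 50; sellers' price rises by Ps − P* = 170 − 155 = 15.
So producers capture 15/65 = 3/13 of each unit of subsidy.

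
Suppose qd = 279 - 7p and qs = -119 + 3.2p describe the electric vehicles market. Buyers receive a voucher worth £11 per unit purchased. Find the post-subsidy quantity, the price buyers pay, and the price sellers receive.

q' = 1531/51; buyers pay 1814/51; sellers receive 2375/51

Pre-subsidy: 279 - 7p = -119 + 3.2p gives p* = 1990/51, q* = 299/51.
With the rebate, buyers effectively pay pb = ps − 11, where ps is the price sellers receive.
Demand in terms of ps becomes qd = 279 − 7(ps − 11) = 356 - 7ps. Setting this equal to supply: 356 - 7ps = -119 + 3.2ps, so ps = 2375/51.
Buyers pay pb = 2375/51 − 11 = 1814/51; q' = -119 + 3.2·(2375/51) = 1531/51.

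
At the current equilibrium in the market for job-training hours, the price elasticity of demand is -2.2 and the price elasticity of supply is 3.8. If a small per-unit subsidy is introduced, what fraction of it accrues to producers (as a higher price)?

For a small subsidy around the equilibrium, the benefit split depends on the relative slopes, which at a point are proportional to the elasticities.
Buyer share = εs/(εs + |εd|) = 3.8/(3.8 + 2.2) = 19/30; seller share = |εd|/(εs + |εd|) = 11/30.
So producers capture 11/30 of the subsidy.

Producer share = 11/30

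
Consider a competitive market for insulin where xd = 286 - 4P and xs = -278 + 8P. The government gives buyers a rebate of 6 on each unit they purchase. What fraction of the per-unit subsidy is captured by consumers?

Pre-subsidy: 286 - 4P = -278 + 8P gives P* = 47, x* = 98.
With the rebate, buyers effectively pay Pb = Ps − 6, where Ps is the price sellers receive.
Demand in terms of Ps becomes xd = 286 − 4(Ps − 6) = 310 - 4Ps. Setting this equal to supply: 310 - 4Ps = -278 + 8Ps, so Ps = 49.
Buyers pay Pb = 49 − 6 = 43; x' = -278 + 8·49 = 114.
Buyers' price falls by P* − Pb = 47 − 43 = 4; sellers' price rises by Ps − P* = 49 − 47 = 2.
So consumers capture 4/6 = 2/3 of each unit of subsidy.

Consumer share = 2/3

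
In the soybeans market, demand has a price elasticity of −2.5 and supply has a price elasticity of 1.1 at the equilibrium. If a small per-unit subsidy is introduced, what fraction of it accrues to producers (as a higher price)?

For a small subsidy around the equilibrium, the benefit split depends on the relative slopes, which at a point are proportional to the elasticities.
Buyer share = εs/(εs + |εd|) = 1.1/(1.1 + 2.5) = 11/36; seller share = |εd|/(εs + |εd|) = 25/36.
So producers capture 25/36 of the subsidy.

Producer share = 25/36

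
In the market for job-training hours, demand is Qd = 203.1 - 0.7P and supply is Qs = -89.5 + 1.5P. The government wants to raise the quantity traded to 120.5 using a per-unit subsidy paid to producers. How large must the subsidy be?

Required subsidy s = 22 per unit

At Q = 120.5, invert demand for the buyer price: Pb = (203.1 − 120.5)/0.7 = 118; invert supply for the seller price: Ps = (120.5 − (-89.5))/1.5 = 140.
The subsidy must fill the gap: s = Ps − Pb = 140 − 118 = 22.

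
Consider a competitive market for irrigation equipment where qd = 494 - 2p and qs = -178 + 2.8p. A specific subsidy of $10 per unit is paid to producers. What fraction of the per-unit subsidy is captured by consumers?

Consumer share = 7/12

Pre-subsidy: 494 - 2p = -178 + 2.8p gives p* = 140, q* = 214.
With the subsidy, sellers receive ps = pb + 10 for each unit, where pb is the price buyers pay.
Supply in terms of pb becomes qs = -178 + 2.8(pb + 10) = -150 + 2.8pb. Setting this equal to demand: 494 - 2pb = -150 + 2.8pb, so pb = 805/6.
Sellers receive ps = 805/6 + 10 = 865/6; q' = 494 − 2·(805/6) = 677/3.
Buyers' price falls by p* − pb = 140 − 805/6 = 35/6; sellers' price rises by ps − p* = 865/6 − 140 = 25/6.
So consumers capture (35/6)/10 = 7/12 of each unit of subsidy.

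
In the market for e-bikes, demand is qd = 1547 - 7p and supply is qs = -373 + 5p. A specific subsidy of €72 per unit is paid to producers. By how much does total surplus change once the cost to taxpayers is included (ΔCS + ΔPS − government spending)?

Net change in total surplus = -€7560

Pre-subsidy: 1547 - 7p = -373 + 5p gives p* = 160, q* = 427.
With the subsidy, sellers receive ps = pb + 72 for each unit, where pb is the price buyers pay.
Supply in terms of pb becomes qs = -373 + 5(pb + 72) = -13 + 5pb. Setting this equal to demand: 1547 - 7pb = -13 + 5pb, so pb = 130.
Sellers receive ps = 130 + 72 = 202; q' = 1547 − 7·130 = 637.
ΔCS = ½(427 + 637)(160 − 130) = 15960; ΔPS = ½(427 + 637)(202 − 160) = 22344.
Government spending = 72 × 637 = 45864.
Net change = 15960 + 22344 − 45864 = -7560. The loss equals the DWL triangle ½·72·210.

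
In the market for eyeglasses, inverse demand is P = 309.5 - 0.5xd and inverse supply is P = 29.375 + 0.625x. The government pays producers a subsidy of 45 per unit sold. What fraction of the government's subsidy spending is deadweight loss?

DWL / government spending = 20/289

Pre-subsidy: 309.5 - 0.5x = 29.375 + 0.625x gives x* = 249 and P* = 185.
With the subsidy, sellers receive Ps = Pb + 45 for each unit, where Pb is the price buyers pay.
On the curves, Pb = 309.5 - 0.5x and Ps = 29.375 + 0.625x; the wedge Ps − Pb = 45 gives 29.375 + 0.625x − (309.5 - 0.5x) = 45, so x' = 289.
Then Pb = 309.5 − 0.5·289 = 165 and Ps = 29.375 + 0.625·289 = 210.
ΔCS = ½(249 + 289)(185 − 165) = 5380; ΔPS = ½(249 + 289)(210 − 185) = 6725.
Government spending = 45 × 289 = 13005.
DWL = ½ × 45 × (289 − 249) = 900; fraction = 900 / 13005 = 20/289.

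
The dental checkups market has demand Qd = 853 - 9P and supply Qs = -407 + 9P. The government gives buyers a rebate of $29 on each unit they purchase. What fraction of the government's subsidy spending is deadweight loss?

DWL / government spending = 261/1414

Pre-subsidy: 853 - 9P = -407 + 9P gives P* = 70, Q* = 223.
With the rebate, buyers effectively pay Pb = Ps − 29, where Ps is the price sellers receive.
Demand in terms of Ps becomes Qd = 853 − 9(Ps − 29) = 1114 - 9Ps. Setting this equal to supply: 1114 - 9Ps = -407 + 9Ps, so Ps = 84.5.
Buyers pay Pb = 84.5 − 29 = 55.5; Q' = -407 + 9·84.5 = 353.5.
ΔCS = ½(223 + 353.5)(70 − 55.5) = 4179.625; ΔPS = ½(223 + 353.5)(84.5 − 70) = 4179.625.
Government spending = 29 × 353.5 = 10251.5.
DWL = ½ × 29 × (353.5 − 223) = 1892.25; fraction = 1892.25 / 10251.5 = 261/1414.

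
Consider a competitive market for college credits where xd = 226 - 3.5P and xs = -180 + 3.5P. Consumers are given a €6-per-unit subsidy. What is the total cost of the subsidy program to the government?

Pre-subsidy: 226 - 3.5P = -180 + 3.5P gives P* = 58, x* = 23.
With the rebate, buyers effectively pay Pb = Ps − 6, where Ps is the price sellers receive.
Demand in terms of Ps becomes xd = 226 − 3.5(Ps − 6) = 247 - 3.5Ps. Setting this equal to supply: 247 - 3.5Ps = -180 + 3.5Ps, so Ps = 61.
Buyers pay Pb = 61 − 6 = 55; x' = -180 + 3.5·61 = 33.5.
Government outlay = subsidy × quantity = 6 × 33.5 = 201.

Government cost = €201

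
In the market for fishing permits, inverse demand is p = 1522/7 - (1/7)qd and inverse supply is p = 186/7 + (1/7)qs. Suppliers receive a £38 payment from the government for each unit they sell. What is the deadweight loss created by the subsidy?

Pre-subsidy: 1522/7 - (1/7)q = 186/7 + (1/7)q gives q* = 668 and p* = 122.
With the subsidy, sellers receive ps = pb + 38 for each unit, where pb is the price buyers pay.
On the curves, pb = 1522/7 - (1/7)q and ps = 186/7 + (1/7)q; the wedge ps − pb = 38 gives 186/7 + (1/7)q − (1522/7 - (1/7)q) = 38, so q' = 801.
Then pb = 1522/7 − (1/7)·801 = 103 and ps = 186/7 + (1/7)·801 = 141.
The subsidy expands output by 801 − 668 = 133 past the efficient level; on those units the gap between marginal cost and willingness to pay runs from 0 up to 38.
DWL = ½ × 38 × 133 = 2527.

Deadweight loss = £2527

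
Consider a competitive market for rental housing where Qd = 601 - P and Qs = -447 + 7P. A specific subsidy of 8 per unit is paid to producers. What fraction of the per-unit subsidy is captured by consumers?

Consumer share = 0.875

Pre-subsidy: 601 - P = -447 + 7P gives P* = 131, Q* = 470.
With the subsidy, sellers receive Ps = Pb + 8 for each unit, where Pb is the price buyers pay.
Supply in terms of Pb becomes Qs = -447 + 7(Pb + 8) = -391 + 7Pb. Setting this equal to demand: 601 - Pb = -391 + 7Pb, so Pb = 124.
Sellers receive Ps = 124 + 8 = 132; Q' = 601 − 1·124 = 477.
Buyers' price falls by P* − Pb = 131 − 124 = 7; sellers' price rises by Ps − P* = 132 − 131 = 1.
So consumers capture 7/8 = 0.875 of each unit of subsidy.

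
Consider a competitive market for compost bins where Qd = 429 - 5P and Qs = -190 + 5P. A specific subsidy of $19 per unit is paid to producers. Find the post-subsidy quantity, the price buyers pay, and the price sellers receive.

Q' = 167; buyers pay $52.4; sellers receive $71.4

Pre-subsidy: 429 - 5P = -190 + 5P gives P* = 61.9, Q* = 119.5.
With the subsidy, sellers receive Ps = Pb + 19 for each unit, where Pb is the price buyers pay.
Supply in terms of Pb becomes Qs = -190 + 5(Pb + 19) = -95 + 5Pb. Setting this equal to demand: 429 - 5Pb = -95 + 5Pb, so Pb = 52.4.
Sellers receive Ps = 52.4 + 19 = 71.4; Q' = 429 − 5·52.4 = 167.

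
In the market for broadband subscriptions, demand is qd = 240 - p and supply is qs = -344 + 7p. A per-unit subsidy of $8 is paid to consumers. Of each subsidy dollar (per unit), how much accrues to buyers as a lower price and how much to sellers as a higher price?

Pre-subsidy: 240 - p = -344 + 7p gives p* = 73, q* = 167.
With the rebate, buyers effectively pay pb = ps − 8, where ps is the price sellers receive.
Demand in terms of ps becomes qd = 240 − 1(ps − 8) = 248 - ps. Setting this equal to supply: 248 - ps = -344 + 7ps, so ps = 74.
Buyers pay pb = 74 − 8 = 66; q' = -344 + 7·74 = 174.
Buyers' price falls by p* − pb = 73 − 66 = 7; sellers' price rises by ps − p* = 74 − 73 = 1.

Buyers gain $7 per unit; sellers gain $1 per unit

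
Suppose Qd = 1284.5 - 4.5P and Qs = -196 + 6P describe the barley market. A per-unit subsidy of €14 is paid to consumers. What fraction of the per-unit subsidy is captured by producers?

Pre-subsidy: 1284.5 - 4.5P = -196 + 6P gives P* = 141, Q* = 650.
With the rebate, buyers effectively pay Pb = Ps − 14, where Ps is the price sellers receive.
Demand in terms of Ps becomes Qd = 1284.5 − 4.5(Ps − 14) = 1347.5 - 4.5Ps. Setting this equal to supply: 1347.5 - 4.5Ps = -196 + 6Ps, so Ps = 147.
Buyers pay Pb = 147 − 14 = 133; Q' = -196 + 6·147 = 686.
Buyers' price falls by P* − Pb = 141 − 133 = 8; sellers' price rises by Ps − P* = 147 − 141 = 6.
So producers capture 6/14 = 3/7 of each unit of subsidy.

Producer share = 3/7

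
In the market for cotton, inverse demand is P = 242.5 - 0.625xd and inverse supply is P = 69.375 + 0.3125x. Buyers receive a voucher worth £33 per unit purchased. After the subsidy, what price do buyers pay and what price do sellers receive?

Buyers pay 1261/12; sellers receive 1657/12

Pre-subsidy: 242.5 - 0.625x = 69.375 + 0.3125x gives x* = 554/3 and P* = 1525/12.
With the rebate, buyers effectively pay Pb = Ps − 33, where Ps is the price sellers receive.
On the curves, Pb = 242.5 - 0.625x and Ps = 69.375 + 0.3125x; the wedge Ps − Pb = 33 gives 69.375 + 0.3125x − (242.5 - 0.625x) = 33, so x' = 3298/15.
Then Pb = 242.5 − 0.625·(3298/15) = 1261/12 and Ps = 69.375 + 0.3125·(3298/15) = 1657/12.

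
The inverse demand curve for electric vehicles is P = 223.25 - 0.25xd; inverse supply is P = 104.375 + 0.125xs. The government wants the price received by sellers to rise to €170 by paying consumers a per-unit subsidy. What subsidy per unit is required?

Required subsidy s = €78 per unit

At a seller price of 170, quantity supplied is -835 + 8·170 = 525.
Buyers absorb 525 only when they pay Pb = 223.25 − 0.25·525 = 92.
s = Ps − Pb = 170 − 92 = 78.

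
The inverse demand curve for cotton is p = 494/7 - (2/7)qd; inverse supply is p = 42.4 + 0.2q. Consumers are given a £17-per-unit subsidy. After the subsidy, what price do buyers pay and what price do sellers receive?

Pre-subsidy: 494/7 - (2/7)q = 42.4 + 0.2q gives q* = 58 and p* = 54.
With the rebate, buyers effectively pay pb = ps − 17, where ps is the price sellers receive.
On the curves, pb = 494/7 - (2/7)q and ps = 42.4 + 0.2q; the wedge ps − pb = 17 gives 42.4 + 0.2q − (494/7 - (2/7)q) = 17, so q' = 93.
Then pb = 494/7 − (2/7)·93 = 44 and ps = 42.4 + 0.2·93 = 61.

Buyers pay £44; sellers receive £61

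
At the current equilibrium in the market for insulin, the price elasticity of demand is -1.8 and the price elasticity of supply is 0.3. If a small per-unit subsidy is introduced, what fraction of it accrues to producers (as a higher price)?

Producer share = 6/7

For a small subsidy around the equilibrium, the benefit split depends on the relative slopes, which at a point are proportional to the elasticities.
Buyer share = εs/(εs + |εd|) = 0.3/(0.3 + 1.8) = 1/7; seller share = |εd|/(εs + |εd|) = 6/7.
So producers capture 6/7 of the subsidy.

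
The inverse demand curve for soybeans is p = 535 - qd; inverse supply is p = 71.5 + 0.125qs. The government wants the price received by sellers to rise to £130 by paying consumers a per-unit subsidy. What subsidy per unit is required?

Required subsidy s = £63 per unit

At a seller price of 130, quantity supplied is -572 + 8·130 = 468.
Buyers absorb 468 only when they pay pb = 535 − 1·468 = 67.
s = ps − pb = 130 − 67 = 63.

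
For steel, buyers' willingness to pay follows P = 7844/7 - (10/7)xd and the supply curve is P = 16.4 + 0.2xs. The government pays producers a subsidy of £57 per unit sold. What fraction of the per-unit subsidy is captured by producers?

Producer share = 7/57

Pre-subsidy: 7844/7 - (10/7)x = 16.4 + 0.2x gives x* = 678 and P* = 152.
With the subsidy, sellers receive Ps = Pb + 57 for each unit, where Pb is the price buyers pay.
On the curves, Pb = 7844/7 - (10/7)x and Ps = 16.4 + 0.2x; the wedge Ps − Pb = 57 gives 16.4 + 0.2x − (7844/7 - (10/7)x) = 57, so x' = 713.
Then Pb = 7844/7 − (10/7)·713 = 102 and Ps = 16.4 + 0.2·713 = 159.
Buyers' price falls by P* − Pb = 152 − 102 = 50; sellers' price rises by Ps − P* = 159 − 152 = 7.
So producers capture 7/57 = 7/57 of each unit of subsidy.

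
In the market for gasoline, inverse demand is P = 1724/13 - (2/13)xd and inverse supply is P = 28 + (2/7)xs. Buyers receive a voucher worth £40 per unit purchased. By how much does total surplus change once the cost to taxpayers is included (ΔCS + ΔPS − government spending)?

Pre-subsidy: 1724/13 - (2/13)x = 28 + (2/7)x gives x* = 238 and P* = 96.
With the rebate, buyers effectively pay Pb = Ps − 40, where Ps is the price sellers receive.
On the curves, Pb = 1724/13 - (2/13)x and Ps = 28 + (2/7)x; the wedge Ps − Pb = 40 gives 28 + (2/7)x − (1724/13 - (2/13)x) = 40, so x' = 329.
Then Pb = 1724/13 − (2/13)·329 = 82 and Ps = 28 + (2/7)·329 = 122.
ΔCS = ½(238 + 329)(96 − 82) = 3969; ΔPS = ½(238 + 329)(122 − 96) = 7371.
Government spending = 40 × 329 = 13160.
Net change = 3969 + 7371 − 13160 = -1820. The loss equals the DWL triangle ½·40·91.

Net change in total surplus = -£1820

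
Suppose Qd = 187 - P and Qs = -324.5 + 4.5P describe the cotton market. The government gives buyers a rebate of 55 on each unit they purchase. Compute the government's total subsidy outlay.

Pre-subsidy: 187 - P = -324.5 + 4.5P gives P* = 93, Q* = 94.
With the rebate, buyers effectively pay Pb = Ps − 55, where Ps is the price sellers receive.
Demand in terms of Ps becomes Qd = 187 − 1(Ps − 55) = 242 - Ps. Setting this equal to supply: 242 - Ps = -324.5 + 4.5Ps, so Ps = 103.
Buyers pay Pb = 103 − 55 = 48; Q' = -324.5 + 4.5·103 = 139.
Government outlay = subsidy × quantity = 55 × 139 = 7645.

Government cost = 7645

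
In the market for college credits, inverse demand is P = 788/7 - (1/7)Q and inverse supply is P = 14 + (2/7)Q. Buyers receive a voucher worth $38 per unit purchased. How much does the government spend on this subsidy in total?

Pre-subsidy: 788/7 - (1/7)Q = 14 + (2/7)Q gives Q* = 230 and P* = 558/7.
With the rebate, buyers effectively pay Pb = Ps − 38, where Ps is the price sellers receive.
On the curves, Pb = 788/7 - (1/7)Q and Ps = 14 + (2/7)Q; the wedge Ps − Pb = 38 gives 14 + (2/7)Q − (788/7 - (1/7)Q) = 38, so Q' = 956/3.
Then Pb = 788/7 − (1/7)·(956/3) = 1408/21 and Ps = 14 + (2/7)·(956/3) = 2206/21.
Government outlay = subsidy × quantity = 38 × 956/3 = 36328/3.

Government cost = 36328/3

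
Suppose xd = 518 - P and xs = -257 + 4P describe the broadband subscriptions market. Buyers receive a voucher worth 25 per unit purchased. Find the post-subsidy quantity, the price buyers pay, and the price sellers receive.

x' = 383; buyers pay 135; sellers receive 160

Pre-subsidy: 518 - P = -257 + 4P gives P* = 155, x* = 363.
With the rebate, buyers effectively pay Pb = Ps − 25, where Ps is the price sellers receive.
Demand in terms of Ps becomes xd = 518 − 1(Ps − 25) = 543 - Ps. Setting this equal to supply: 543 - Ps = -257 + 4Ps, so Ps = 160.
Buyers pay Pb = 160 − 25 = 135; x' = -257 + 4·160 = 383.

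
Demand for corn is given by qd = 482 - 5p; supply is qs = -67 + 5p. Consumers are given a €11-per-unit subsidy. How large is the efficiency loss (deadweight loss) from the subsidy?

Pre-subsidy: 482 - 5p = -67 + 5p gives p* = 54.9, q* = 207.5.
With the rebate, buyers effectively pay pb = ps − 11, where ps is the price sellers receive.
Demand in terms of ps becomes qd = 482 − 5(ps − 11) = 537 - 5ps. Setting this equal to supply: 537 - 5ps = -67 + 5ps, so ps = 60.4.
Buyers pay pb = 60.4 − 11 = 49.4; q' = -67 + 5·60.4 = 235.
The subsidy expands output by 235 − 207.5 = 27.5 past the efficient level; on those units the gap between marginal cost and willingness to pay runs from 0 up to 11.
DWL = ½ × 11 × 27.5 = 151.25.

Deadweight loss = €151.25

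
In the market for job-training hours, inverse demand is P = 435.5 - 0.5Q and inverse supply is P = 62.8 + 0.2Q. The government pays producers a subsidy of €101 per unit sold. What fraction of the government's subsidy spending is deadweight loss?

DWL / government spending = 505/4737

Pre-subsidy: 435.5 - 0.5Q = 62.8 + 0.2Q gives Q* = 3727/7 and P* = 1185/7.
With the subsidy, sellers receive Ps = Pb + 101 for each unit, where Pb is the price buyers pay.
On the curves, Pb = 435.5 - 0.5Q and Ps = 62.8 + 0.2Q; the wedge Ps − Pb = 101 gives 62.8 + 0.2Q − (435.5 - 0.5Q) = 101, so Q' = 4737/7.
Then Pb = 435.5 − 0.5·(4737/7) = 680/7 and Ps = 62.8 + 0.2·(4737/7) = 1387/7.
ΔCS = ½(3727/7 + 4737/7)(1185/7 − 680/7) = 2137160/49; ΔPS = ½(3727/7 + 4737/7)(1387/7 − 1185/7) = 854864/49.
Government spending = 101 × 4737/7 = 478437/7.
DWL = ½ × 101 × (4737/7 − 3727/7) = 51005/7; fraction = (51005/7) / (478437/7) = 505/4737.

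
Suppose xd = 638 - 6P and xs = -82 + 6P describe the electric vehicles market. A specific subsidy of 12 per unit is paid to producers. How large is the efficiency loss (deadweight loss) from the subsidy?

Pre-subsidy: 638 - 6P = -82 + 6P gives P* = 60, x* = 278.
With the subsidy, sellers receive Ps = Pb + 12 for each unit, where Pb is the price buyers pay.
Supply in terms of Pb becomes xs = -82 + 6(Pb + 12) = -10 + 6Pb. Setting this equal to demand: 638 - 6Pb = -10 + 6Pb, so Pb = 54.
Sellers receive Ps = 54 + 12 = 66; x' = 638 − 6·54 = 314.
The subsidy expands output by 314 − 278 = 36 past the efficient level; on those units the gap between marginal cost and willingness to pay runs from 0 up to 12.
DWL = ½ × 12 × 36 = 216.

Deadweight loss = 216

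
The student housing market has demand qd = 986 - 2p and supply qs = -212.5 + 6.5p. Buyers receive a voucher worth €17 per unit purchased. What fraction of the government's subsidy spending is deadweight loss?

DWL / government spending = 13/730

Pre-subsidy: 986 - 2p = -212.5 + 6.5p gives p* = 141, q* = 704.
With the rebate, buyers effectively pay pb = ps − 17, where ps is the price sellers receive.
Demand in terms of ps becomes qd = 986 − 2(ps − 17) = 1020 - 2ps. Setting this equal to supply: 1020 - 2ps = -212.5 + 6.5ps, so ps = 145.
Buyers pay pb = 145 − 17 = 128; q' = -212.5 + 6.5·145 = 730.
ΔCS = ½(704 + 730)(141 − 128) = 9321; ΔPS = ½(704 + 730)(145 − 141) = 2868.
Government spending = 17 × 730 = 12410.
DWL = ½ × 17 × (730 − 704) = 221; fraction = 221 / 12410 = 13/730.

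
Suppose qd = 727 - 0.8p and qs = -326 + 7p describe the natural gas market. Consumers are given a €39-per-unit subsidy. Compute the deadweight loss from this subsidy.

Deadweight loss = €546

Pre-subsidy: 727 - 0.8p = -326 + 7p gives p* = 135, q* = 619.
With the rebate, buyers effectively pay pb = ps − 39, where ps is the price sellers receive.
Demand in terms of ps becomes qd = 727 − 0.8(ps − 39) = 758.2 - 0.8ps. Setting this equal to supply: 758.2 - 0.8ps = -326 + 7ps, so ps = 139.
Buyers pay pb = 139 − 39 = 100; q' = -326 + 7·139 = 647.
The subsidy expands output by 647 − 619 = 28 past the efficient level; on those units the gap between marginal cost and willingness to pay runs from 0 up to 39.
DWL = ½ × 39 × 28 = 546.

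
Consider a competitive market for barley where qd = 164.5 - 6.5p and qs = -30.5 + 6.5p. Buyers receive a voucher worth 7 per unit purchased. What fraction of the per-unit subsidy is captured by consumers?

Consumer share = 0.5

Pre-subsidy: 164.5 - 6.5p = -30.5 + 6.5p gives p* = 15, q* = 67.
With the rebate, buyers effectively pay pb = ps − 7, where ps is the price sellers receive.
Demand in terms of ps becomes qd = 164.5 − 6.5(ps − 7) = 210 - 6.5ps. Setting this equal to supply: 210 - 6.5ps = -30.5 + 6.5ps, so ps = 18.5.
Buyers pay pb = 18.5 − 7 = 11.5; q' = -30.5 + 6.5·18.5 = 89.75.
Buyers' price falls by p* − pb = 15 − 11.5 = 3.5; sellers' price rises by ps − p* = 18.5 − 15 = 3.5.
So consumers capture 3.5/7 = 0.5 of each unit of subsidy.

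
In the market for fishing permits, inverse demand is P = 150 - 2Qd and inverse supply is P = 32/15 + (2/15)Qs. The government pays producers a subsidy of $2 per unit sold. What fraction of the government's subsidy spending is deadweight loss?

DWL / government spending = 15/2248

Pre-subsidy: 150 - 2Q = 32/15 + (2/15)Q gives Q* = 69.3125 and P* = 11.375.
With the subsidy, sellers receive Ps = Pb + 2 for each unit, where Pb is the price buyers pay.
On the curves, Pb = 150 - 2Q and Ps = 32/15 + (2/15)Q; the wedge Ps − Pb = 2 gives 32/15 + (2/15)Q − (150 - 2Q) = 2, so Q' = 70.25.
Then Pb = 150 − 2·70.25 = 9.5 and Ps = 32/15 + (2/15)·70.25 = 11.5.
ΔCS = ½(69.3125 + 70.25)(11.375 − 9.5) = 130.83984375; ΔPS = ½(69.3125 + 70.25)(11.5 − 11.375) = 8.72265625.
Government spending = 2 × 70.25 = 140.5.
DWL = ½ × 2 × (70.25 − 69.3125) = 0.9375; fraction = 0.9375 / 140.5 = 15/2248.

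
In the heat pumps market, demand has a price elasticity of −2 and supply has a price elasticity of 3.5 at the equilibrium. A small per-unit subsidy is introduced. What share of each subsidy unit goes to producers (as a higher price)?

Producer share = 4/11

For a small subsidy around the equilibrium, the benefit split depends on the relative slopes, which at a point are proportional to the elasticities.
Buyer share = εs/(εs + |εd|) = 3.5/(3.5 + 2) = 7/11; seller share = |εd|/(εs + |εd|) = 4/11.
So producers capture 4/11 of the subsidy.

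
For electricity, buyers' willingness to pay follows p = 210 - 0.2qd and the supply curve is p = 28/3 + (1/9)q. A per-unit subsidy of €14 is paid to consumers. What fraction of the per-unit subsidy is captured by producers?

Pre-subsidy: 210 - 0.2q = 28/3 + (1/9)q gives q* = 645 and p* = 81.
With the rebate, buyers effectively pay pb = ps − 14, where ps is the price sellers receive.
On the curves, pb = 210 - 0.2q and ps = 28/3 + (1/9)q; the wedge ps − pb = 14 gives 28/3 + (1/9)q − (210 - 0.2q) = 14, so q' = 690.
Then pb = 210 − 0.2·690 = 72 and ps = 28/3 + (1/9)·690 = 86.
Buyers' price falls by p* − pb = 81 − 72 = 9; sellers' price rises by ps − p* = 86 − 81 = 5.
So producers capture 5/14 = 5/14 of each unit of subsidy.

Producer share = 5/14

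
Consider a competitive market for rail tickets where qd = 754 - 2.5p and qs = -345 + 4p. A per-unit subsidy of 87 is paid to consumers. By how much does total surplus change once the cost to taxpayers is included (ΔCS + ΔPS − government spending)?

Net change in total surplus = -75690/13

Pre-subsidy: 754 - 2.5p = -345 + 4p gives p* = 2198/13, q* = 4307/13.
With the rebate, buyers effectively pay pb = ps − 87, where ps is the price sellers receive.
Demand in terms of ps becomes qd = 754 − 2.5(ps − 87) = 971.5 - 2.5ps. Setting this equal to supply: 971.5 - 2.5ps = -345 + 4ps, so ps = 2633/13.
Buyers pay pb = 2633/13 − 87 = 1502/13; q' = -345 + 4·(2633/13) = 6047/13.
ΔCS = ½(4307/13 + 6047/13)(2198/13 − 1502/13) = 3603192/169; ΔPS = ½(4307/13 + 6047/13)(2633/13 − 2198/13) = 2251995/169.
Government spending = 87 × 6047/13 = 526089/13.
Net change = 3603192/169 + 2251995/169 − 526089/13 = -75690/13. The loss equals the DWL triangle ½·87·1740/13.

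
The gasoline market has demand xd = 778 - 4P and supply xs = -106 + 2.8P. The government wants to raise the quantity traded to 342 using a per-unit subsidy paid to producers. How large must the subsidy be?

At x = 342, invert demand for the buyer price: Pb = (778 − 342)/4 = 109; invert supply for the seller price: Ps = (342 − (-106))/2.8 = 160.
The subsidy must fill the gap: s = Ps − Pb = 160 − 109 = 51.

Required subsidy s = 51 per unit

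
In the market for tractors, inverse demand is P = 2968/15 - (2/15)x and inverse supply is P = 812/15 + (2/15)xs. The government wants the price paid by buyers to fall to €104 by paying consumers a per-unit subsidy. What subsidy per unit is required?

Required subsidy s = €44 per unit

At a buyer price of 104, quantity demanded is 1484 − 7.5·104 = 704.
Sellers supply 704 only when they receive Ps = 812/15 + (2/15)·704 = 148.
s = Ps − Pb = 148 − 104 = 44.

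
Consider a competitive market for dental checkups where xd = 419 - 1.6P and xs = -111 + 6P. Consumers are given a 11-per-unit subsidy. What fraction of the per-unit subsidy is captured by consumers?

Consumer share = 15/19

Pre-subsidy: 419 - 1.6P = -111 + 6P gives P* = 1325/19, x* = 5841/19.
With the rebate, buyers effectively pay Pb = Ps − 11, where Ps is the price sellers receive.
Demand in terms of Ps becomes xd = 419 − 1.6(Ps − 11) = 436.6 - 1.6Ps. Setting this equal to supply: 436.6 - 1.6Ps = -111 + 6Ps, so Ps = 1369/19.
Buyers pay Pb = 1369/19 − 11 = 1160/19; x' = -111 + 6·(1369/19) = 6105/19.
Buyers' price falls by P* − Pb = 1325/19 − 1160/19 = 165/19; sellers' price rises by Ps − P* = 1369/19 − 1325/19 = 44/19.
So consumers capture (165/19)/11 = 15/19 of each unit of subsidy.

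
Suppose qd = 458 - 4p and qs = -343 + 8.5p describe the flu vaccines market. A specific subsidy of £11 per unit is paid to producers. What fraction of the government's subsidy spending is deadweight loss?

Pre-subsidy: 458 - 4p = -343 + 8.5p gives p* = 64.08, q* = 201.68.
With the subsidy, sellers receive ps = pb + 11 for each unit, where pb is the price buyers pay.
Supply in terms of pb becomes qs = -343 + 8.5(pb + 11) = -249.5 + 8.5pb. Setting this equal to demand: 458 - 4pb = -249.5 + 8.5pb, so pb = 56.6.
Sellers receive ps = 56.6 + 11 = 67.6; q' = 458 − 4·56.6 = 231.6.
ΔCS = ½(201.68 + 231.6)(64.08 − 56.6) = 1620.4672; ΔPS = ½(201.68 + 231.6)(67.6 − 64.08) = 762.5728.
Government spending = 11 × 231.6 = 2547.6.
DWL = ½ × 11 × (231.6 − 201.68) = 164.56; fraction = 164.56 / 2547.6 = 187/2895.

DWL / government spending = 187/2895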